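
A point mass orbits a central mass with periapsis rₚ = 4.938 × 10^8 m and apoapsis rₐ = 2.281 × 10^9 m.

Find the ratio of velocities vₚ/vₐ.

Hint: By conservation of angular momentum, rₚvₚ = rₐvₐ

Conservation of angular momentum gives rₚvₚ = rₐvₐ, so vₚ/vₐ = rₐ/rₚ.
vₚ/vₐ = 2.281e+09 / 4.938e+08 ≈ 4.619.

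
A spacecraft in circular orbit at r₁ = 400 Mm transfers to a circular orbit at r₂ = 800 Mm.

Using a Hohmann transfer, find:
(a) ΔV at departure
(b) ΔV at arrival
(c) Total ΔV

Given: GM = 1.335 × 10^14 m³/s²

Convert to SI: r₁ = 400 Mm = 4e+08 m; r₂ = 800 Mm = 8e+08 m.
Transfer semi-major axis: a_t = (r₁ + r₂)/2 = (4e+08 + 8e+08)/2 = 6e+08 m.
Circular speeds: v₁ = √(GM/r₁) = 577.711 m/s, v₂ = √(GM/r₂) = 408.503 m/s.
Transfer speeds (vis-viva v² = GM(2/r − 1/a_t)): v₁ᵗ = 667.083 m/s, v₂ᵗ = 333.542 m/s.
(a) ΔV₁ = |v₁ᵗ − v₁| ≈ 89.37 m/s = 89.37 m/s.
(b) ΔV₂ = |v₂ − v₂ᵗ| ≈ 74.96 m/s = 74.96 m/s.
(c) ΔV_total = ΔV₁ + ΔV₂ ≈ 164.3 m/s = 164.3 m/s.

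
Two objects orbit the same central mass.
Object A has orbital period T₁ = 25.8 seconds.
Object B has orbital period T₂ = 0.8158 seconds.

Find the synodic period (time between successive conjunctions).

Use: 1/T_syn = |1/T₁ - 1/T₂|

T_syn = |T₁ · T₂ / (T₁ − T₂)|.
T_syn = |25.8 · 0.8158 / (25.8 − 0.8158)| s ≈ 0.8424 s = 0.8424 seconds.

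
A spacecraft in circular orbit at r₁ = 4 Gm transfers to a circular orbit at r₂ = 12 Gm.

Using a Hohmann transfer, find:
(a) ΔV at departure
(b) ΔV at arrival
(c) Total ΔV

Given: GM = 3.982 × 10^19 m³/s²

Convert to SI: r₁ = 4 Gm = 4e+09 m; r₂ = 12 Gm = 1.2e+10 m.
Transfer semi-major axis: a_t = (r₁ + r₂)/2 = (4e+09 + 1.2e+10)/2 = 8e+09 m.
Circular speeds: v₁ = √(GM/r₁) = 99774.7 m/s, v₂ = √(GM/r₂) = 57605 m/s.
Transfer speeds (vis-viva v² = GM(2/r − 1/a_t)): v₁ᵗ = 122199 m/s, v₂ᵗ = 40732.9 m/s.
(a) ΔV₁ = |v₁ᵗ − v₁| ≈ 2.242e+04 m/s = 22.42 km/s.
(b) ΔV₂ = |v₂ − v₂ᵗ| ≈ 1.687e+04 m/s = 16.87 km/s.
(c) ΔV_total = ΔV₁ + ΔV₂ ≈ 3.93e+04 m/s = 39.3 km/s.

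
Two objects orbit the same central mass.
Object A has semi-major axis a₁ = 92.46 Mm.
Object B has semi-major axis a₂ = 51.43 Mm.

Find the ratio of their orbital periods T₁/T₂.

Convert to SI: a₁ = 92.46 Mm = 9.246e+07 m; a₂ = 51.43 Mm = 5.143e+07 m.
From Kepler's third law, (T₁/T₂)² = (a₁/a₂)³, so T₁/T₂ = (a₁/a₂)^(3/2).
a₁/a₂ = 9.246e+07 / 5.143e+07 = 1.79778.
T₁/T₂ = (1.79778)^(3/2) ≈ 2.41.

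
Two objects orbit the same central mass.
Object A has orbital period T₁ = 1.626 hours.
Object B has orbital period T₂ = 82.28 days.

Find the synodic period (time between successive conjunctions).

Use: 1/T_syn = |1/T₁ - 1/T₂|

Convert to SI: T₁ = 1.626 hours = 5853.6 s; T₂ = 82.28 days = 7.10899e+06 s.
T_syn = |T₁ · T₂ / (T₁ − T₂)|.
T_syn = |5853.6 · 7.10899e+06 / (5853.6 − 7.10899e+06)| s ≈ 5858 s = 1.627 hours.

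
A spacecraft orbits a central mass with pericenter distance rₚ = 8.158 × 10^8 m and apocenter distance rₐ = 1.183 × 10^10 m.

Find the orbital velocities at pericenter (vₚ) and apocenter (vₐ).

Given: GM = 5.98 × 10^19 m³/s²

Use the vis-viva equation v² = GM(2/r − 1/a) with a = (rₚ + rₐ)/2 = (8.158e+08 + 1.183e+10)/2 = 6.3229e+09 m.
vₚ = √(GM · (2/rₚ − 1/a)) = √(5.98e+19 · (2/8.158e+08 − 1/6.3229e+09)) m/s ≈ 3.703e+05 m/s = 370.3 km/s.
vₐ = √(GM · (2/rₐ − 1/a)) = √(5.98e+19 · (2/1.183e+10 − 1/6.3229e+09)) m/s ≈ 2.554e+04 m/s = 25.54 km/s.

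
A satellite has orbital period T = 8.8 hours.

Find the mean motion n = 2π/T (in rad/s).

Convert to SI: T = 8.8 hours = 31680 s.
n = 2π / T.
n = 2π / 31680 s ≈ 0.0001983 rad/s.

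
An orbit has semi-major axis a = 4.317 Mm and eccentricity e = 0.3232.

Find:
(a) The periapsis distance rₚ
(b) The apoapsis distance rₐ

Convert to SI: a = 4.317 Mm = 4.317e+06 m.
(a) rₚ = a(1 − e) = 4.317e+06 · (1 − 0.3232) = 4.317e+06 · 0.6768 ≈ 2.922e+06 m = 2.922 Mm.
(b) rₐ = a(1 + e) = 4.317e+06 · (1 + 0.3232) = 4.317e+06 · 1.3232 ≈ 5.712e+06 m = 5.712 Mm.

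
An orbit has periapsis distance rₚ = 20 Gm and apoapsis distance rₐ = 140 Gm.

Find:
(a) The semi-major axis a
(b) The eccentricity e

Convert to SI: rₚ = 20 Gm = 2e+10 m; rₐ = 140 Gm = 1.4e+11 m.
(a) a = (rₚ + rₐ) / 2 = (2e+10 + 1.4e+11) / 2 ≈ 8e+10 m = 80 Gm.
(b) e = (rₐ − rₚ) / (rₐ + rₚ) = (1.4e+11 − 2e+10) / (1.4e+11 + 2e+10) ≈ 0.75.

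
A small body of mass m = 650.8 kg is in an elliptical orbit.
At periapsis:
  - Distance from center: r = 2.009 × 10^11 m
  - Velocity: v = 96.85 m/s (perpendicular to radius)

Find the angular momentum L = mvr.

Since v is perpendicular to r, L = m · v · r.
L = 650.8 · 96.85 · 2.009e+11 kg·m²/s ≈ 1.266e+16 kg·m²/s.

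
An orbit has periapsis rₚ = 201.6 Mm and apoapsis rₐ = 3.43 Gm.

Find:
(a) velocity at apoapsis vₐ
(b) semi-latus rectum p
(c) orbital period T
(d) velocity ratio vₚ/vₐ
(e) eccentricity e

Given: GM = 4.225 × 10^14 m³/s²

Convert to SI: rₚ = 201.6 Mm = 2.016e+08 m; rₐ = 3.43 Gm = 3.43e+09 m.
(a) With a = (rₚ + rₐ)/2 = 1.8158e+09 m, vₐ = √(GM (2/rₐ − 1/a)) = √(4.225e+14 · (2/3.43e+09 − 1/1.8158e+09)) m/s ≈ 116.9 m/s
(b) From a = (rₚ + rₐ)/2 = 1.8158e+09 m and e = (rₐ − rₚ)/(rₐ + rₚ) = 0.888975, p = a(1 − e²) = 1.8158e+09 · (1 − (0.888975)²) ≈ 3.808e+08 m
(c) With a = (rₚ + rₐ)/2 = 1.8158e+09 m, T = 2π √(a³/GM) = 2π √((1.8158e+09)³/4.225e+14) s ≈ 2.365e+07 s
(d) Conservation of angular momentum (rₚvₚ = rₐvₐ) gives vₚ/vₐ = rₐ/rₚ = 3.43e+09/2.016e+08 ≈ 17.01
(e) e = (rₐ − rₚ)/(rₐ + rₚ) = (3.43e+09 − 2.016e+08)/(3.43e+09 + 2.016e+08) ≈ 0.889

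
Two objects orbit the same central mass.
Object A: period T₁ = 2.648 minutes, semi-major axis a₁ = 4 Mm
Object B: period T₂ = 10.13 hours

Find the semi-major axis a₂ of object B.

Convert to SI: T₁ = 2.648 minutes = 158.88 s; a₁ = 4 Mm = 4e+06 m; T₂ = 10.13 hours = 36468 s.
Kepler's third law: (T₁/T₂)² = (a₁/a₂)³ ⇒ a₂ = a₁ · (T₂/T₁)^(2/3).
T₂/T₁ = 36468 / 158.88 = 229.532.
a₂ = 4e+06 · (229.532)^(2/3) m ≈ 1.5e+08 m = 150 Mm.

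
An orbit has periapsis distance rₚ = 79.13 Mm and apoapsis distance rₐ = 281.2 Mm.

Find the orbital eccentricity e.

Convert to SI: rₚ = 79.13 Mm = 7.913e+07 m; rₐ = 281.2 Mm = 2.812e+08 m.
e = (rₐ − rₚ) / (rₐ + rₚ).
e = (2.812e+08 − 7.913e+07) / (2.812e+08 + 7.913e+07) = 2.0207e+08 / 3.6033e+08 ≈ 0.5608.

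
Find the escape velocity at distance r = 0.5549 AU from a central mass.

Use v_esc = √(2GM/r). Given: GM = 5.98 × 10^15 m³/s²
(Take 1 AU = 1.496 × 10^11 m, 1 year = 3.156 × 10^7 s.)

Convert to SI: r = 0.5549 AU = 8.3013e+10 m.
Escape velocity comes from setting total energy to zero: ½v² − GM/r = 0 ⇒ v_esc = √(2GM / r).
v_esc = √(2 · 5.98e+15 / 8.3013e+10) m/s ≈ 379.6 m/s = 0.08008 AU/year.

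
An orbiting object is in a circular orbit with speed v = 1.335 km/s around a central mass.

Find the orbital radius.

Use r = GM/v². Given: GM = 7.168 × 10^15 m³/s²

Convert to SI: v = 1.335 km/s = 1335 m/s.
For a circular orbit, v² = GM / r, so r = GM / v².
r = 7.168e+15 / (1335)² m ≈ 4.022e+09 m = 4.022 × 10^9 m.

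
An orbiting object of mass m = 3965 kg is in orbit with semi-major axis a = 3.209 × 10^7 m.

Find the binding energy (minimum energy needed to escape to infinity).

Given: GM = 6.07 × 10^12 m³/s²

Total orbital energy is E = −GMm/(2a); binding energy is E_bind = −E = GMm/(2a).
E_bind = 6.07e+12 · 3965 / (2 · 3.209e+07) J ≈ 3.75e+08 J = 375 MJ.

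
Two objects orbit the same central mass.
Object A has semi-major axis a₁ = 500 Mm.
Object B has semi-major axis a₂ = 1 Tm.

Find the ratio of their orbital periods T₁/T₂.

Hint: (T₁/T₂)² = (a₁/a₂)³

Convert to SI: a₁ = 500 Mm = 5e+08 m; a₂ = 1 Tm = 1e+12 m.
From Kepler's third law, (T₁/T₂)² = (a₁/a₂)³, so T₁/T₂ = (a₁/a₂)^(3/2).
a₁/a₂ = 5e+08 / 1e+12 = 0.0005.
T₁/T₂ = (0.0005)^(3/2) ≈ 1.118e-05.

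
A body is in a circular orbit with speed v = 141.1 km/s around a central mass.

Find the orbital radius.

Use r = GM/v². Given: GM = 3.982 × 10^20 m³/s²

Convert to SI: v = 141.1 km/s = 141100 m/s.
For a circular orbit, v² = GM / r, so r = GM / v².
r = 3.982e+20 / (141100)² m ≈ 2e+10 m = 20 Gm.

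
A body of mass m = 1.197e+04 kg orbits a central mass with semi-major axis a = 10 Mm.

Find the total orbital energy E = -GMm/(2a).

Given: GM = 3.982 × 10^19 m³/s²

Convert to SI: a = 10 Mm = 1e+07 m.
E = −GMm / (2a).
E = −3.982e+19 · 1.197e+04 / (2 · 1e+07) J ≈ -2.383e+16 J = -23.83 PJ.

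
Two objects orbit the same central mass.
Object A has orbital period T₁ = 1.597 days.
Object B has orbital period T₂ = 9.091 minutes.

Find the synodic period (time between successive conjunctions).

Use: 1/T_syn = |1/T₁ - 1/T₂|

Convert to SI: T₁ = 1.597 days = 137981 s; T₂ = 9.091 minutes = 545.46 s.
T_syn = |T₁ · T₂ / (T₁ − T₂)|.
T_syn = |137981 · 545.46 / (137981 − 545.46)| s ≈ 547.6 s = 9.127 minutes.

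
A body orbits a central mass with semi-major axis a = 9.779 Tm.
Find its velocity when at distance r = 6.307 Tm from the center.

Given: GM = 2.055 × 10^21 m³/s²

Convert to SI: a = 9.779 Tm = 9.779e+12 m; r = 6.307 Tm = 6.307e+12 m.
Vis-viva: v = √(GM · (2/r − 1/a)).
2/r − 1/a = 2/6.307e+12 − 1/9.779e+12 = 2.14848e-13 m⁻¹.
v = √(2.055e+21 · 2.14848e-13) m/s ≈ 2.101e+04 m/s = 21.01 km/s.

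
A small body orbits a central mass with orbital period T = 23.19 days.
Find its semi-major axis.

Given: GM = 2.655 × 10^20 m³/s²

Convert to SI: T = 23.19 days = 2.00362e+06 s.
Invert Kepler's third law: a = (GM · T² / (4π²))^(1/3).
Substituting T = 2.00362e+06 s and GM = 2.655e+20 m³/s²:
a = (2.655e+20 · (2.00362e+06)² / (4π²))^(1/3) m
a ≈ 3e+10 m = 30 Gm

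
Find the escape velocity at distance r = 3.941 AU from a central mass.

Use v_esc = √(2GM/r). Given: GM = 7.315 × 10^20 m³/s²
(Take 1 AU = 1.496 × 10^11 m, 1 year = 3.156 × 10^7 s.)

Convert to SI: r = 3.941 AU = 5.89574e+11 m.
Escape velocity comes from setting total energy to zero: ½v² − GM/r = 0 ⇒ v_esc = √(2GM / r).
v_esc = √(2 · 7.315e+20 / 5.89574e+11) m/s ≈ 4.981e+04 m/s = 10.51 AU/year.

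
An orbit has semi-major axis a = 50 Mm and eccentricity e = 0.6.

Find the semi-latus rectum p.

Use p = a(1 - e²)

Convert to SI: a = 50 Mm = 5e+07 m.
p = a (1 − e²).
p = 5e+07 · (1 − (0.6)²) = 5e+07 · 0.64 ≈ 3.2e+07 m = 32 Mm.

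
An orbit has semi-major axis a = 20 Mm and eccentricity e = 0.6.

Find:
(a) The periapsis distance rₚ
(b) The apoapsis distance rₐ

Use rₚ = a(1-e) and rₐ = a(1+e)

Convert to SI: a = 20 Mm = 2e+07 m.
(a) rₚ = a(1 − e) = 2e+07 · (1 − 0.6) = 2e+07 · 0.4 ≈ 8e+06 m = 8 Mm.
(b) rₐ = a(1 + e) = 2e+07 · (1 + 0.6) = 2e+07 · 1.6 ≈ 3.2e+07 m = 32 Mm.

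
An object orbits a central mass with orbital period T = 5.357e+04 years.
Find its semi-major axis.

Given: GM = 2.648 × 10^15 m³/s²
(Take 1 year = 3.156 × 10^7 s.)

Convert to SI: T = 5.357e+04 years = 1.69067e+12 s.
Invert Kepler's third law: a = (GM · T² / (4π²))^(1/3).
Substituting T = 1.69067e+12 s and GM = 2.648e+15 m³/s²:
a = (2.648e+15 · (1.69067e+12)² / (4π²))^(1/3) m
a ≈ 5.766e+12 m = 5.766 × 10^12 m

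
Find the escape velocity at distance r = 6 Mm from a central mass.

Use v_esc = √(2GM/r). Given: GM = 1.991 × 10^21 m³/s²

Convert to SI: r = 6 Mm = 6e+06 m.
Escape velocity comes from setting total energy to zero: ½v² − GM/r = 0 ⇒ v_esc = √(2GM / r).
v_esc = √(2 · 1.991e+21 / 6e+06) m/s ≈ 2.576e+07 m/s = 2.576e+04 km/s.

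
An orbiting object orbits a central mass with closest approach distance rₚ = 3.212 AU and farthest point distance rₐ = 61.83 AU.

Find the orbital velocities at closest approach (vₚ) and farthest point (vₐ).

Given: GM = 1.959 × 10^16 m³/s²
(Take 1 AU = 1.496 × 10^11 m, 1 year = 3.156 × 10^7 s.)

Convert to SI: rₚ = 3.212 AU = 4.80515e+11 m; rₐ = 61.83 AU = 9.24977e+12 m.
Use the vis-viva equation v² = GM(2/r − 1/a) with a = (rₚ + rₐ)/2 = (4.80515e+11 + 9.24977e+12)/2 = 4.86514e+12 m.
vₚ = √(GM · (2/rₚ − 1/a)) = √(1.959e+16 · (2/4.80515e+11 − 1/4.86514e+12)) m/s ≈ 278.4 m/s = 0.05873 AU/year.
vₐ = √(GM · (2/rₐ − 1/a)) = √(1.959e+16 · (2/9.24977e+12 − 1/4.86514e+12)) m/s ≈ 14.46 m/s = 0.003051 AU/year.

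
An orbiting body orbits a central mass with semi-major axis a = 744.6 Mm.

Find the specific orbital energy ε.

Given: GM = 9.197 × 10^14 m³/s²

Convert to SI: a = 744.6 Mm = 7.446e+08 m.
ε = −GM / (2a).
ε = −9.197e+14 / (2 · 7.446e+08) J/kg ≈ -6.176e+05 J/kg = -617.6 kJ/kg.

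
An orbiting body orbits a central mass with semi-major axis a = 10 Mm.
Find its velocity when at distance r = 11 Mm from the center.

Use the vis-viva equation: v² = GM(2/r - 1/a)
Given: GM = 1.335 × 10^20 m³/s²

Convert to SI: a = 10 Mm = 1e+07 m; r = 11 Mm = 1.1e+07 m.
Vis-viva: v = √(GM · (2/r − 1/a)).
2/r − 1/a = 2/1.1e+07 − 1/1e+07 = 8.18182e-08 m⁻¹.
v = √(1.335e+20 · 8.18182e-08) m/s ≈ 3.305e+06 m/s = 3305 km/s.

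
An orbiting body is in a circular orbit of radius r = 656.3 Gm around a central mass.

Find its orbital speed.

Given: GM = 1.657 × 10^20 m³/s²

Convert to SI: r = 656.3 Gm = 6.563e+11 m.
For a circular orbit, gravity supplies the centripetal force, so v = √(GM / r).
v = √(1.657e+20 / 6.563e+11) m/s ≈ 1.589e+04 m/s = 15.89 km/s.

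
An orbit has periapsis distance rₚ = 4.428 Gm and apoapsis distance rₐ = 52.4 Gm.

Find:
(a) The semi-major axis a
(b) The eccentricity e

Convert to SI: rₚ = 4.428 Gm = 4.428e+09 m; rₐ = 52.4 Gm = 5.24e+10 m.
(a) a = (rₚ + rₐ) / 2 = (4.428e+09 + 5.24e+10) / 2 ≈ 2.841e+10 m = 28.41 Gm.
(b) e = (rₐ − rₚ) / (rₐ + rₚ) = (5.24e+10 − 4.428e+09) / (5.24e+10 + 4.428e+09) ≈ 0.8442.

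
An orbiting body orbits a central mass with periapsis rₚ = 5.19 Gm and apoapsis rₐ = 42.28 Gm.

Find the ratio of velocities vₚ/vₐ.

Convert to SI: rₚ = 5.19 Gm = 5.19e+09 m; rₐ = 42.28 Gm = 4.228e+10 m.
Conservation of angular momentum gives rₚvₚ = rₐvₐ, so vₚ/vₐ = rₐ/rₚ.
vₚ/vₐ = 4.228e+10 / 5.19e+09 ≈ 8.146.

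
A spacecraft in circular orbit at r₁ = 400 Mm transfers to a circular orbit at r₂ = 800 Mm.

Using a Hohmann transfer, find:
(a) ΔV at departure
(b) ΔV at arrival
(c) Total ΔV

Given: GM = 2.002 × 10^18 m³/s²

Convert to SI: r₁ = 400 Mm = 4e+08 m; r₂ = 800 Mm = 8e+08 m.
Transfer semi-major axis: a_t = (r₁ + r₂)/2 = (4e+08 + 8e+08)/2 = 6e+08 m.
Circular speeds: v₁ = √(GM/r₁) = 70746 m/s, v₂ = √(GM/r₂) = 50025 m/s.
Transfer speeds (vis-viva v² = GM(2/r − 1/a_t)): v₁ᵗ = 81690.5 m/s, v₂ᵗ = 40845.2 m/s.
(a) ΔV₁ = |v₁ᵗ − v₁| ≈ 1.094e+04 m/s = 10.94 km/s.
(b) ΔV₂ = |v₂ − v₂ᵗ| ≈ 9180 m/s = 9.18 km/s.
(c) ΔV_total = ΔV₁ + ΔV₂ ≈ 2.012e+04 m/s = 20.12 km/s.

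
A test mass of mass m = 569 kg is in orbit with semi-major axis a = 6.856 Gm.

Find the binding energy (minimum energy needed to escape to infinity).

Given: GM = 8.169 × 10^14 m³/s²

Convert to SI: a = 6.856 Gm = 6.856e+09 m.
Total orbital energy is E = −GMm/(2a); binding energy is E_bind = −E = GMm/(2a).
E_bind = 8.169e+14 · 569 / (2 · 6.856e+09) J ≈ 3.39e+07 J = 33.9 MJ.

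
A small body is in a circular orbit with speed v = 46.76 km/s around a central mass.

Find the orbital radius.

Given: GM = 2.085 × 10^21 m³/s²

Convert to SI: v = 46.76 km/s = 46760 m/s.
For a circular orbit, v² = GM / r, so r = GM / v².
r = 2.085e+21 / (46760)² m ≈ 9.536e+11 m = 953.6 Gm.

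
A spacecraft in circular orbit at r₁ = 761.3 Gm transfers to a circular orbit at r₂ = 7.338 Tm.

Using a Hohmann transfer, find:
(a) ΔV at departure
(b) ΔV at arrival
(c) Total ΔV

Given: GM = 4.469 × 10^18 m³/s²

Convert to SI: r₁ = 761.3 Gm = 7.613e+11 m; r₂ = 7.338 Tm = 7.338e+12 m.
Transfer semi-major axis: a_t = (r₁ + r₂)/2 = (7.613e+11 + 7.338e+12)/2 = 4.04965e+12 m.
Circular speeds: v₁ = √(GM/r₁) = 2422.85 m/s, v₂ = √(GM/r₂) = 780.398 m/s.
Transfer speeds (vis-viva v² = GM(2/r − 1/a_t)): v₁ᵗ = 3261.42 m/s, v₂ᵗ = 338.365 m/s.
(a) ΔV₁ = |v₁ᵗ − v₁| ≈ 838.6 m/s = 838.6 m/s.
(b) ΔV₂ = |v₂ − v₂ᵗ| ≈ 442 m/s = 442 m/s.
(c) ΔV_total = ΔV₁ + ΔV₂ ≈ 1281 m/s = 1.281 km/s.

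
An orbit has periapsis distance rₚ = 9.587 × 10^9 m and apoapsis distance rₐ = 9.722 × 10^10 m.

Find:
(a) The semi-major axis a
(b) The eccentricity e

(a) a = (rₚ + rₐ) / 2 = (9.587e+09 + 9.722e+10) / 2 ≈ 5.34e+10 m = 5.34 × 10^10 m.
(b) e = (rₐ − rₚ) / (rₐ + rₚ) = (9.722e+10 − 9.587e+09) / (9.722e+10 + 9.587e+09) ≈ 0.8205.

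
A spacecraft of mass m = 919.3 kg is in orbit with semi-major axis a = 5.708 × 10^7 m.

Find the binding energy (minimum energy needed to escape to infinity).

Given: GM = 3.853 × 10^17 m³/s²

Total orbital energy is E = −GMm/(2a); binding energy is E_bind = −E = GMm/(2a).
E_bind = 3.853e+17 · 919.3 / (2 · 5.708e+07) J ≈ 3.103e+12 J = 3.103 TJ.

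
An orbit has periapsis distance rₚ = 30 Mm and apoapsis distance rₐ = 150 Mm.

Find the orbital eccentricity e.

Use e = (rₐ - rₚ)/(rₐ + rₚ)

Convert to SI: rₚ = 30 Mm = 3e+07 m; rₐ = 150 Mm = 1.5e+08 m.
e = (rₐ − rₚ) / (rₐ + rₚ).
e = (1.5e+08 − 3e+07) / (1.5e+08 + 3e+07) = 1.2e+08 / 1.8e+08 ≈ 0.6667.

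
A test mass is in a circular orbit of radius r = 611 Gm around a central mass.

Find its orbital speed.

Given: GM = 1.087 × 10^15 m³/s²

Convert to SI: r = 611 Gm = 6.11e+11 m.
For a circular orbit, gravity supplies the centripetal force, so v = √(GM / r).
v = √(1.087e+15 / 6.11e+11) m/s ≈ 42.18 m/s = 42.18 m/s.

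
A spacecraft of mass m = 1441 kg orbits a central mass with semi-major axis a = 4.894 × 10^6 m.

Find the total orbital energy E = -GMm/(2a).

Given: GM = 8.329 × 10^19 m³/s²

E = −GMm / (2a).
E = −8.329e+19 · 1441 / (2 · 4.894e+06) J ≈ -1.226e+16 J = -12.26 PJ.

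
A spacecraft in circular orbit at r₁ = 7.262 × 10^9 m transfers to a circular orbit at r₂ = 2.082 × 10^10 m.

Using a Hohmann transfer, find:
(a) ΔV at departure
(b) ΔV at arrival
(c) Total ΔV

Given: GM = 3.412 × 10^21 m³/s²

Transfer semi-major axis: a_t = (r₁ + r₂)/2 = (7.262e+09 + 2.082e+10)/2 = 1.4041e+10 m.
Circular speeds: v₁ = √(GM/r₁) = 685451 m/s, v₂ = √(GM/r₂) = 404822 m/s.
Transfer speeds (vis-viva v² = GM(2/r − 1/a_t)): v₁ᵗ = 834676 m/s, v₂ᵗ = 291134 m/s.
(a) ΔV₁ = |v₁ᵗ − v₁| ≈ 1.492e+05 m/s = 149.2 km/s.
(b) ΔV₂ = |v₂ − v₂ᵗ| ≈ 1.137e+05 m/s = 113.7 km/s.
(c) ΔV_total = ΔV₁ + ΔV₂ ≈ 2.629e+05 m/s = 262.9 km/s.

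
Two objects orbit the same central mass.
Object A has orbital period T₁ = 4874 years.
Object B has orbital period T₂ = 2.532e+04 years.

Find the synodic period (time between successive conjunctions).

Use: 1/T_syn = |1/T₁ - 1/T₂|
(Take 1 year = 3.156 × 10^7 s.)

Convert to SI: T₁ = 4874 years = 1.53823e+11 s; T₂ = 2.532e+04 years = 7.99099e+11 s.
T_syn = |T₁ · T₂ / (T₁ − T₂)|.
T_syn = |1.53823e+11 · 7.99099e+11 / (1.53823e+11 − 7.99099e+11)| s ≈ 1.905e+11 s = 6036 years.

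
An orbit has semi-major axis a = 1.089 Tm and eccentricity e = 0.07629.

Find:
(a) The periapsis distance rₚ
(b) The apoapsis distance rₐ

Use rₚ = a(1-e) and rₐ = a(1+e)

Convert to SI: a = 1.089 Tm = 1.089e+12 m.
(a) rₚ = a(1 − e) = 1.089e+12 · (1 − 0.07629) = 1.089e+12 · 0.92371 ≈ 1.006e+12 m = 1.006 Tm.
(b) rₐ = a(1 + e) = 1.089e+12 · (1 + 0.07629) = 1.089e+12 · 1.07629 ≈ 1.172e+12 m = 1.172 Tm.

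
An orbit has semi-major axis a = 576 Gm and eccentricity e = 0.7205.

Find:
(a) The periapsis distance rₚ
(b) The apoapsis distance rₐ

Convert to SI: a = 576 Gm = 5.76e+11 m.
(a) rₚ = a(1 − e) = 5.76e+11 · (1 − 0.7205) = 5.76e+11 · 0.2795 ≈ 1.61e+11 m = 161 Gm.
(b) rₐ = a(1 + e) = 5.76e+11 · (1 + 0.7205) = 5.76e+11 · 1.7205 ≈ 9.91e+11 m = 991 Gm.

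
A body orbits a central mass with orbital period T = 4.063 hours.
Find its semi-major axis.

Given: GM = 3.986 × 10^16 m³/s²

Convert to SI: T = 4.063 hours = 14626.8 s.
Invert Kepler's third law: a = (GM · T² / (4π²))^(1/3).
Substituting T = 14626.8 s and GM = 3.986e+16 m³/s²:
a = (3.986e+16 · (14626.8)² / (4π²))^(1/3) m
a ≈ 6e+07 m = 60 Mm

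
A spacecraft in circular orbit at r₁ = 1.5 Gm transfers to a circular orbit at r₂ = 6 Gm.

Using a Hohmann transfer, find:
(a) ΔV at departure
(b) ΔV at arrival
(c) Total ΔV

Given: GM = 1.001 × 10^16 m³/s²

Convert to SI: r₁ = 1.5 Gm = 1.5e+09 m; r₂ = 6 Gm = 6e+09 m.
Transfer semi-major axis: a_t = (r₁ + r₂)/2 = (1.5e+09 + 6e+09)/2 = 3.75e+09 m.
Circular speeds: v₁ = √(GM/r₁) = 2583.28 m/s, v₂ = √(GM/r₂) = 1291.64 m/s.
Transfer speeds (vis-viva v² = GM(2/r − 1/a_t)): v₁ᵗ = 3267.62 m/s, v₂ᵗ = 816.905 m/s.
(a) ΔV₁ = |v₁ᵗ − v₁| ≈ 684.3 m/s = 684.3 m/s.
(b) ΔV₂ = |v₂ − v₂ᵗ| ≈ 474.7 m/s = 474.7 m/s.
(c) ΔV_total = ΔV₁ + ΔV₂ ≈ 1159 m/s = 1.159 km/s.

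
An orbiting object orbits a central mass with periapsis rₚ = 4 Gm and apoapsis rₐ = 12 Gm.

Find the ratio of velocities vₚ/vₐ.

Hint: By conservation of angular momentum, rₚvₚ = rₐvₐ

Convert to SI: rₚ = 4 Gm = 4e+09 m; rₐ = 12 Gm = 1.2e+10 m.
Conservation of angular momentum gives rₚvₚ = rₐvₐ, so vₚ/vₐ = rₐ/rₚ.
vₚ/vₐ = 1.2e+10 / 4e+09 ≈ 3.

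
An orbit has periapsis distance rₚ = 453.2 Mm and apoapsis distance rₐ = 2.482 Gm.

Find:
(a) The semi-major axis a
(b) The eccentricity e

Convert to SI: rₚ = 453.2 Mm = 4.532e+08 m; rₐ = 2.482 Gm = 2.482e+09 m.
(a) a = (rₚ + rₐ) / 2 = (4.532e+08 + 2.482e+09) / 2 ≈ 1.468e+09 m = 1.468 Gm.
(b) e = (rₐ − rₚ) / (rₐ + rₚ) = (2.482e+09 − 4.532e+08) / (2.482e+09 + 4.532e+08) ≈ 0.6912.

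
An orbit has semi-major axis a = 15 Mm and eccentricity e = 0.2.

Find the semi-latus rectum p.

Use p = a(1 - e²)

Convert to SI: a = 15 Mm = 1.5e+07 m.
p = a (1 − e²).
p = 1.5e+07 · (1 − (0.2)²) = 1.5e+07 · 0.96 ≈ 1.44e+07 m = 14.4 Mm.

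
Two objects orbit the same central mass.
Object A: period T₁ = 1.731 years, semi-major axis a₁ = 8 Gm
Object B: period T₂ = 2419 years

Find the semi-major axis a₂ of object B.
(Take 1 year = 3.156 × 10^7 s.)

Convert to SI: T₁ = 1.731 years = 5.46304e+07 s; a₁ = 8 Gm = 8e+09 m; T₂ = 2419 years = 7.63436e+10 s.
Kepler's third law: (T₁/T₂)² = (a₁/a₂)³ ⇒ a₂ = a₁ · (T₂/T₁)^(2/3).
T₂/T₁ = 7.63436e+10 / 5.46304e+07 = 1397.46.
a₂ = 8e+09 · (1397.46)^(2/3) m ≈ 1e+12 m = 1000 Gm.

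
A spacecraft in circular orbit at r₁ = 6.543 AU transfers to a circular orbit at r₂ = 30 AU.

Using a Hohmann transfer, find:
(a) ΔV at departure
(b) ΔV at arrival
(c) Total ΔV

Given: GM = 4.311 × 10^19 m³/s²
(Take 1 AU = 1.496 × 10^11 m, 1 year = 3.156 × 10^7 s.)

Convert to SI: r₁ = 6.543 AU = 9.78833e+11 m; r₂ = 30 AU = 4.488e+12 m.
Transfer semi-major axis: a_t = (r₁ + r₂)/2 = (9.78833e+11 + 4.488e+12)/2 = 2.73342e+12 m.
Circular speeds: v₁ = √(GM/r₁) = 6636.43 m/s, v₂ = √(GM/r₂) = 3099.29 m/s.
Transfer speeds (vis-viva v² = GM(2/r − 1/a_t)): v₁ᵗ = 8503.71 m/s, v₂ᵗ = 1854.66 m/s.
(a) ΔV₁ = |v₁ᵗ − v₁| ≈ 1867 m/s = 0.3939 AU/year.
(b) ΔV₂ = |v₂ − v₂ᵗ| ≈ 1245 m/s = 0.2626 AU/year.
(c) ΔV_total = ΔV₁ + ΔV₂ ≈ 3112 m/s = 0.6565 AU/year.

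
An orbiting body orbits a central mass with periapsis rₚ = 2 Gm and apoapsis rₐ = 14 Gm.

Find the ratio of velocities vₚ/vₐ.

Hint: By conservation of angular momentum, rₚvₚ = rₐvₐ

Convert to SI: rₚ = 2 Gm = 2e+09 m; rₐ = 14 Gm = 1.4e+10 m.
Conservation of angular momentum gives rₚvₚ = rₐvₐ, so vₚ/vₐ = rₐ/rₚ.
vₚ/vₐ = 1.4e+10 / 2e+09 ≈ 7.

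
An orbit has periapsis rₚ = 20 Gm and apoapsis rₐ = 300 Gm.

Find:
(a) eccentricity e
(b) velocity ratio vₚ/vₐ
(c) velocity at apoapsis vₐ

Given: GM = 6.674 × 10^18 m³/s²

Convert to SI: rₚ = 20 Gm = 2e+10 m; rₐ = 300 Gm = 3e+11 m.
(a) e = (rₐ − rₚ)/(rₐ + rₚ) = (3e+11 − 2e+10)/(3e+11 + 2e+10) ≈ 0.875
(b) Conservation of angular momentum (rₚvₚ = rₐvₐ) gives vₚ/vₐ = rₐ/rₚ = 3e+11/2e+10 ≈ 15
(c) With a = (rₚ + rₐ)/2 = 1.6e+11 m, vₐ = √(GM (2/rₐ − 1/a)) = √(6.674e+18 · (2/3e+11 − 1/1.6e+11)) m/s ≈ 1668 m/s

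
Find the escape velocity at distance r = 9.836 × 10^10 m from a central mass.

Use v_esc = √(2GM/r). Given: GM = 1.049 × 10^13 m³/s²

Escape velocity comes from setting total energy to zero: ½v² − GM/r = 0 ⇒ v_esc = √(2GM / r).
v_esc = √(2 · 1.049e+13 / 9.836e+10) m/s ≈ 14.6 m/s = 14.6 m/s.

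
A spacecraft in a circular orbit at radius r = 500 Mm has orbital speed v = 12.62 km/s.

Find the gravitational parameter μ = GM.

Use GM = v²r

Convert to SI: r = 500 Mm = 5e+08 m; v = 12.62 km/s = 12620 m/s.
For a circular orbit v² = GM/r, so GM = v² · r.
GM = (12620)² · 5e+08 m³/s² ≈ 7.963e+16 m³/s² = 7.963 × 10^16 m³/s².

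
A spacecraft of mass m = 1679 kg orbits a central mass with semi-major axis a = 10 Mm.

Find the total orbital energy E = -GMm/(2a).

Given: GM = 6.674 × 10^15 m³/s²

Convert to SI: a = 10 Mm = 1e+07 m.
E = −GMm / (2a).
E = −6.674e+15 · 1679 / (2 · 1e+07) J ≈ -5.603e+11 J = -560.3 GJ.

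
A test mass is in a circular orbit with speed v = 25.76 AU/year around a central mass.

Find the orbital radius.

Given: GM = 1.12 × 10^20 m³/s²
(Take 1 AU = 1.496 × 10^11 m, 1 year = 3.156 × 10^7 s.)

Convert to SI: v = 25.76 AU/year = 122107 m/s.
For a circular orbit, v² = GM / r, so r = GM / v².
r = 1.12e+20 / (122107)² m ≈ 7.512e+09 m = 0.05021 AU.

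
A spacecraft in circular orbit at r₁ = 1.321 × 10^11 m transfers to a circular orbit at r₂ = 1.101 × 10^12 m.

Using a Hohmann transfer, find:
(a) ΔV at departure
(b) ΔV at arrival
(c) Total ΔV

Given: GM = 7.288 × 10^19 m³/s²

Transfer semi-major axis: a_t = (r₁ + r₂)/2 = (1.321e+11 + 1.101e+12)/2 = 6.1655e+11 m.
Circular speeds: v₁ = √(GM/r₁) = 23488.4 m/s, v₂ = √(GM/r₂) = 8135.99 m/s.
Transfer speeds (vis-viva v² = GM(2/r − 1/a_t)): v₁ᵗ = 31387.9 m/s, v₂ᵗ = 3765.98 m/s.
(a) ΔV₁ = |v₁ᵗ − v₁| ≈ 7900 m/s = 7.9 km/s.
(b) ΔV₂ = |v₂ − v₂ᵗ| ≈ 4370 m/s = 4.37 km/s.
(c) ΔV_total = ΔV₁ + ΔV₂ ≈ 1.227e+04 m/s = 12.27 km/s.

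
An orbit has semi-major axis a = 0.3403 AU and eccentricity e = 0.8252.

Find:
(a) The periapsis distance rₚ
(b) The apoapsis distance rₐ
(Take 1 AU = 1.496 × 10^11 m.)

Convert to SI: a = 0.3403 AU = 5.09089e+10 m.
(a) rₚ = a(1 − e) = 5.09089e+10 · (1 − 0.8252) = 5.09089e+10 · 0.1748 ≈ 8.899e+09 m = 0.05948 AU.
(b) rₐ = a(1 + e) = 5.09089e+10 · (1 + 0.8252) = 5.09089e+10 · 1.8252 ≈ 9.292e+10 m = 0.6211 AU.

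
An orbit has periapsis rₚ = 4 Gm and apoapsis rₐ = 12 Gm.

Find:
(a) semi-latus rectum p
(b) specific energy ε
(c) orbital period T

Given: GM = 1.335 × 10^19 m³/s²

Convert to SI: rₚ = 4 Gm = 4e+09 m; rₐ = 12 Gm = 1.2e+10 m.
(a) From a = (rₚ + rₐ)/2 = 8e+09 m and e = (rₐ − rₚ)/(rₐ + rₚ) = 0.5, p = a(1 − e²) = 8e+09 · (1 − (0.5)²) ≈ 6e+09 m
(b) With a = (rₚ + rₐ)/2 = 8e+09 m, ε = −GM/(2a) = −1.335e+19/(2 · 8e+09) J/kg ≈ -8.344e+08 J/kg
(c) With a = (rₚ + rₐ)/2 = 8e+09 m, T = 2π √(a³/GM) = 2π √((8e+09)³/1.335e+19) s ≈ 1.23e+06 s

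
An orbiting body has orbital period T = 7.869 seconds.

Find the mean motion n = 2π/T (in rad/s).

n = 2π / T.
n = 2π / 7.869 s ≈ 0.7985 rad/s.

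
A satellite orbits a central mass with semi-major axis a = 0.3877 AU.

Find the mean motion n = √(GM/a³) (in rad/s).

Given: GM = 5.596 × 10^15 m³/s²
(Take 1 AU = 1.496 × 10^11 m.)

Convert to SI: a = 0.3877 AU = 5.79999e+10 m.
n = √(GM / a³).
n = √(5.596e+15 / (5.79999e+10)³) rad/s ≈ 5.355e-09 rad/s.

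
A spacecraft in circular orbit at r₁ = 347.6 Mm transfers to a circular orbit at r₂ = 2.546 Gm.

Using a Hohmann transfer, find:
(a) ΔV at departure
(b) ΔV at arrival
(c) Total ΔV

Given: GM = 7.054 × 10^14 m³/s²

Convert to SI: r₁ = 347.6 Mm = 3.476e+08 m; r₂ = 2.546 Gm = 2.546e+09 m.
Transfer semi-major axis: a_t = (r₁ + r₂)/2 = (3.476e+08 + 2.546e+09)/2 = 1.4468e+09 m.
Circular speeds: v₁ = √(GM/r₁) = 1424.55 m/s, v₂ = √(GM/r₂) = 526.367 m/s.
Transfer speeds (vis-viva v² = GM(2/r − 1/a_t)): v₁ᵗ = 1889.74 m/s, v₂ᵗ = 258.003 m/s.
(a) ΔV₁ = |v₁ᵗ − v₁| ≈ 465.2 m/s = 465.2 m/s.
(b) ΔV₂ = |v₂ − v₂ᵗ| ≈ 268.4 m/s = 268.4 m/s.
(c) ΔV_total = ΔV₁ + ΔV₂ ≈ 733.6 m/s = 733.6 m/s.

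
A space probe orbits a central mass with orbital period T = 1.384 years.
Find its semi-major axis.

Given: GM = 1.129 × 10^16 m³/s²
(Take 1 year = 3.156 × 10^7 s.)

Convert to SI: T = 1.384 years = 4.3679e+07 s.
Invert Kepler's third law: a = (GM · T² / (4π²))^(1/3).
Substituting T = 4.3679e+07 s and GM = 1.129e+16 m³/s²:
a = (1.129e+16 · (4.3679e+07)² / (4π²))^(1/3) m
a ≈ 8.171e+09 m = 8.171 × 10^9 m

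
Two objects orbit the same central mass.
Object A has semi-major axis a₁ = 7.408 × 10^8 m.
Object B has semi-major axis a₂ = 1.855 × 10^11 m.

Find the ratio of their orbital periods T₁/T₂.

From Kepler's third law, (T₁/T₂)² = (a₁/a₂)³, so T₁/T₂ = (a₁/a₂)^(3/2).
a₁/a₂ = 7.408e+08 / 1.855e+11 = 0.00399353.
T₁/T₂ = (0.00399353)^(3/2) ≈ 0.0002524.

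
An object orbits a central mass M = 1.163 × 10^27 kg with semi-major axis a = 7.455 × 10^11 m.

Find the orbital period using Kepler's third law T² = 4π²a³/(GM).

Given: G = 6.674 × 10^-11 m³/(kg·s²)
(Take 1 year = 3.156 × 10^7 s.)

GM = G · M = 6.674e-11 · 1.163e+27 = 7.76186e+16 m³/s².
Kepler's third law: T = 2π √(a³ / GM).
Substituting a = 7.455e+11 m and GM = 7.76186e+16 m³/s²:
T = 2π √((7.455e+11)³ / 7.76186e+16) s
T ≈ 1.452e+10 s = 460 years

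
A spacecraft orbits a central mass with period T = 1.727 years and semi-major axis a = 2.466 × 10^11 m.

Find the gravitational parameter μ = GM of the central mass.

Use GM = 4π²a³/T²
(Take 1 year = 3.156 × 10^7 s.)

Convert to SI: T = 1.727 years = 5.45041e+07 s.
GM = 4π² · a³ / T².
GM = 4π² · (2.466e+11)³ / (5.45041e+07)² m³/s² ≈ 1.993e+20 m³/s² = 1.993 × 10^20 m³/s².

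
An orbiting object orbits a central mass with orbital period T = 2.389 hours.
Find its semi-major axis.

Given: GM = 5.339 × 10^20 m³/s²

Convert to SI: T = 2.389 hours = 8600.4 s.
Invert Kepler's third law: a = (GM · T² / (4π²))^(1/3).
Substituting T = 8600.4 s and GM = 5.339e+20 m³/s²:
a = (5.339e+20 · (8600.4)² / (4π²))^(1/3) m
a ≈ 1e+09 m = 1 Gm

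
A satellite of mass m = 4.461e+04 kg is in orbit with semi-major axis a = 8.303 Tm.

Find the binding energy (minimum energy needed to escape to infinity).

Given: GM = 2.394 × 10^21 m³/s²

Convert to SI: a = 8.303 Tm = 8.303e+12 m.
Total orbital energy is E = −GMm/(2a); binding energy is E_bind = −E = GMm/(2a).
E_bind = 2.394e+21 · 4.461e+04 / (2 · 8.303e+12) J ≈ 6.431e+12 J = 6.431 TJ.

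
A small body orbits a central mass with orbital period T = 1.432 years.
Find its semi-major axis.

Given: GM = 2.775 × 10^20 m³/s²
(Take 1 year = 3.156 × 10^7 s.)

Convert to SI: T = 1.432 years = 4.51939e+07 s.
Invert Kepler's third law: a = (GM · T² / (4π²))^(1/3).
Substituting T = 4.51939e+07 s and GM = 2.775e+20 m³/s²:
a = (2.775e+20 · (4.51939e+07)² / (4π²))^(1/3) m
a ≈ 2.43e+11 m = 243 Gm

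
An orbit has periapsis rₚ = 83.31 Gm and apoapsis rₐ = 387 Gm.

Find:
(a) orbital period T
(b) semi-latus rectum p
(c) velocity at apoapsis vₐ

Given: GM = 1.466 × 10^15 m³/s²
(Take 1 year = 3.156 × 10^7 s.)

Convert to SI: rₚ = 83.31 Gm = 8.331e+10 m; rₐ = 387 Gm = 3.87e+11 m.
(a) With a = (rₚ + rₐ)/2 = 2.35155e+11 m, T = 2π √(a³/GM) = 2π √((2.35155e+11)³/1.466e+15) s ≈ 1.871e+10 s
(b) From a = (rₚ + rₐ)/2 = 2.35155e+11 m and e = (rₐ − rₚ)/(rₐ + rₚ) = 0.645723, p = a(1 − e²) = 2.35155e+11 · (1 − (0.645723)²) ≈ 1.371e+11 m
(c) With a = (rₚ + rₐ)/2 = 2.35155e+11 m, vₐ = √(GM (2/rₐ − 1/a)) = √(1.466e+15 · (2/3.87e+11 − 1/2.35155e+11)) m/s ≈ 36.63 m/s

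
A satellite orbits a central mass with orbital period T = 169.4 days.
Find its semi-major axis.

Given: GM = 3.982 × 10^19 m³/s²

Convert to SI: T = 169.4 days = 1.46362e+07 s.
Invert Kepler's third law: a = (GM · T² / (4π²))^(1/3).
Substituting T = 1.46362e+07 s and GM = 3.982e+19 m³/s²:
a = (3.982e+19 · (1.46362e+07)² / (4π²))^(1/3) m
a ≈ 6.001e+10 m = 60.01 Gm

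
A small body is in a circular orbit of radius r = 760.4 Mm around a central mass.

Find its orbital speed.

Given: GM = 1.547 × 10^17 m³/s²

Convert to SI: r = 760.4 Mm = 7.604e+08 m.
For a circular orbit, gravity supplies the centripetal force, so v = √(GM / r).
v = √(1.547e+17 / 7.604e+08) m/s ≈ 1.426e+04 m/s = 14.26 km/s.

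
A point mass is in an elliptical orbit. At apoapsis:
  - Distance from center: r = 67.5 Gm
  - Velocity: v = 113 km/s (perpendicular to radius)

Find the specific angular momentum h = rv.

Convert to SI: r = 67.5 Gm = 6.75e+10 m; v = 113 km/s = 113000 m/s.
With v perpendicular to r, h = r · v.
h = 6.75e+10 · 113000 m²/s ≈ 7.628e+15 m²/s.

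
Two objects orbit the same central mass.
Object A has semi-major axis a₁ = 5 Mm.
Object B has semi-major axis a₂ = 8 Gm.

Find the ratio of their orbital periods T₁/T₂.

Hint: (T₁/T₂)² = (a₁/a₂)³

Convert to SI: a₁ = 5 Mm = 5e+06 m; a₂ = 8 Gm = 8e+09 m.
From Kepler's third law, (T₁/T₂)² = (a₁/a₂)³, so T₁/T₂ = (a₁/a₂)^(3/2).
a₁/a₂ = 5e+06 / 8e+09 = 0.000625.
T₁/T₂ = (0.000625)^(3/2) ≈ 1.563e-05.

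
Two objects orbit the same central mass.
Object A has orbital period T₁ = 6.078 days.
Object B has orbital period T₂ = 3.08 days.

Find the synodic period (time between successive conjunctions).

Convert to SI: T₁ = 6.078 days = 525139 s; T₂ = 3.08 days = 266112 s.
T_syn = |T₁ · T₂ / (T₁ − T₂)|.
T_syn = |525139 · 266112 / (525139 − 266112)| s ≈ 5.395e+05 s = 6.244 days.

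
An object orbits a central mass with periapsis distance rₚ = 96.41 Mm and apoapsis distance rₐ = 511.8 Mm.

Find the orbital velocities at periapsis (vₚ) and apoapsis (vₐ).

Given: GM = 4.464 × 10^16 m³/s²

Convert to SI: rₚ = 96.41 Mm = 9.641e+07 m; rₐ = 511.8 Mm = 5.118e+08 m.
Use the vis-viva equation v² = GM(2/r − 1/a) with a = (rₚ + rₐ)/2 = (9.641e+07 + 5.118e+08)/2 = 3.04105e+08 m.
vₚ = √(GM · (2/rₚ − 1/a)) = √(4.464e+16 · (2/9.641e+07 − 1/3.04105e+08)) m/s ≈ 2.792e+04 m/s = 27.92 km/s.
vₐ = √(GM · (2/rₐ − 1/a)) = √(4.464e+16 · (2/5.118e+08 − 1/3.04105e+08)) m/s ≈ 5258 m/s = 5.258 km/s.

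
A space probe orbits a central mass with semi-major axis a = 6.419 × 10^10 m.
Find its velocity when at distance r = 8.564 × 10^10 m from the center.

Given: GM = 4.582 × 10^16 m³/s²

Vis-viva: v = √(GM · (2/r − 1/a)).
2/r − 1/a = 2/8.564e+10 − 1/6.419e+10 = 7.77482e-12 m⁻¹.
v = √(4.582e+16 · 7.77482e-12) m/s ≈ 596.9 m/s = 596.9 m/s.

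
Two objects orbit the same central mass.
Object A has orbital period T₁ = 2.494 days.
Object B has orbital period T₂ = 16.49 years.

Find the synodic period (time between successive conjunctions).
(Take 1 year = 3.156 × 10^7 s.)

Convert to SI: T₁ = 2.494 days = 215482 s; T₂ = 16.49 years = 5.20424e+08 s.
T_syn = |T₁ · T₂ / (T₁ − T₂)|.
T_syn = |215482 · 5.20424e+08 / (215482 − 5.20424e+08)| s ≈ 2.156e+05 s = 2.495 days.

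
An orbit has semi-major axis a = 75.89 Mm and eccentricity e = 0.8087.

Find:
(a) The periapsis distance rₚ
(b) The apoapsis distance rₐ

Convert to SI: a = 75.89 Mm = 7.589e+07 m.
(a) rₚ = a(1 − e) = 7.589e+07 · (1 − 0.8087) = 7.589e+07 · 0.1913 ≈ 1.452e+07 m = 14.52 Mm.
(b) rₐ = a(1 + e) = 7.589e+07 · (1 + 0.8087) = 7.589e+07 · 1.8087 ≈ 1.373e+08 m = 137.3 Mm.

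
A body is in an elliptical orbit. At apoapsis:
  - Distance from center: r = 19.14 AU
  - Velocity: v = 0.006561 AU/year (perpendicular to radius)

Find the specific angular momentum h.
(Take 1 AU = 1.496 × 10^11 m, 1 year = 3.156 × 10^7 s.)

Convert to SI: r = 19.14 AU = 2.86334e+12 m; v = 0.006561 AU/year = 31.1003 m/s.
With v perpendicular to r, h = r · v.
h = 2.86334e+12 · 31.1003 m²/s ≈ 8.905e+13 m²/s.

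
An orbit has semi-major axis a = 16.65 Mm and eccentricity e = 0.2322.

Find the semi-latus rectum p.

Convert to SI: a = 16.65 Mm = 1.665e+07 m.
p = a (1 − e²).
p = 1.665e+07 · (1 − (0.2322)²) = 1.665e+07 · 0.946083 ≈ 1.575e+07 m = 15.75 Mm.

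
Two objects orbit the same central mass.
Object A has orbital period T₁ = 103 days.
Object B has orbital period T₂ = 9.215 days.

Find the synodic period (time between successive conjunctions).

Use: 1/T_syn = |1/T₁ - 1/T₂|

Convert to SI: T₁ = 103 days = 8.8992e+06 s; T₂ = 9.215 days = 796176 s.
T_syn = |T₁ · T₂ / (T₁ − T₂)|.
T_syn = |8.8992e+06 · 796176 / (8.8992e+06 − 796176)| s ≈ 8.744e+05 s = 10.12 days.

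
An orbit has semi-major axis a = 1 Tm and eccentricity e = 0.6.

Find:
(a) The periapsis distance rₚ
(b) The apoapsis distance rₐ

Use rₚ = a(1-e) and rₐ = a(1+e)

Convert to SI: a = 1 Tm = 1e+12 m.
(a) rₚ = a(1 − e) = 1e+12 · (1 − 0.6) = 1e+12 · 0.4 ≈ 4e+11 m = 400 Gm.
(b) rₐ = a(1 + e) = 1e+12 · (1 + 0.6) = 1e+12 · 1.6 ≈ 1.6e+12 m = 1.6 Tm.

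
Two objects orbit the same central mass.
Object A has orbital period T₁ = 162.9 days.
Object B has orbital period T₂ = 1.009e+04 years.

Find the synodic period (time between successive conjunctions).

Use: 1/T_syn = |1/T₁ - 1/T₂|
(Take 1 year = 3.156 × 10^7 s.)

Convert to SI: T₁ = 162.9 days = 1.40746e+07 s; T₂ = 1.009e+04 years = 3.1844e+11 s.
T_syn = |T₁ · T₂ / (T₁ − T₂)|.
T_syn = |1.40746e+07 · 3.1844e+11 / (1.40746e+07 − 3.1844e+11)| s ≈ 1.408e+07 s = 162.9 days.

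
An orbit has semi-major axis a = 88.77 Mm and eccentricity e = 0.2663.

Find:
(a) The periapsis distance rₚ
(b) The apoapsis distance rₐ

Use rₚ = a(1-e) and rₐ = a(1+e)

Convert to SI: a = 88.77 Mm = 8.877e+07 m.
(a) rₚ = a(1 − e) = 8.877e+07 · (1 − 0.2663) = 8.877e+07 · 0.7337 ≈ 6.513e+07 m = 65.13 Mm.
(b) rₐ = a(1 + e) = 8.877e+07 · (1 + 0.2663) = 8.877e+07 · 1.2663 ≈ 1.124e+08 m = 112.4 Mm.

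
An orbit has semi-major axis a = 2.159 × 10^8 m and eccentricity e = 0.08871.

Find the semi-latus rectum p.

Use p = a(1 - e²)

p = a (1 − e²).
p = 2.159e+08 · (1 − (0.08871)²) = 2.159e+08 · 0.992131 ≈ 2.142e+08 m = 2.142 × 10^8 m.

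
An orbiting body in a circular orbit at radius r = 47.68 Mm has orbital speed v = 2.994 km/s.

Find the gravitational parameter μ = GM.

Convert to SI: r = 47.68 Mm = 4.768e+07 m; v = 2.994 km/s = 2994 m/s.
For a circular orbit v² = GM/r, so GM = v² · r.
GM = (2994)² · 4.768e+07 m³/s² ≈ 4.274e+14 m³/s² = 4.274 × 10^14 m³/s².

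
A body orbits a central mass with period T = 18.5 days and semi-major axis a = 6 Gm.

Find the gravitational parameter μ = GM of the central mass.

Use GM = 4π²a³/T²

Convert to SI: T = 18.5 days = 1.5984e+06 s; a = 6 Gm = 6e+09 m.
GM = 4π² · a³ / T².
GM = 4π² · (6e+09)³ / (1.5984e+06)² m³/s² ≈ 3.338e+18 m³/s² = 3.338 × 10^18 m³/s².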